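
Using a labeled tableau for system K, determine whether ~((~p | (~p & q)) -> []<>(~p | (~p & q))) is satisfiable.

Yes, satisfiable

1. ~((~p | (~p & q)) -> []<>(~p | (~p & q))), u
2. ~p | (~p & q), u
3. ~[]<>(~p | (~p & q)), u
4. ~p & q, u
5. ~p, u
6. q, u
7. ~<>(~p | (~p & q)), v
Accessibility: uRv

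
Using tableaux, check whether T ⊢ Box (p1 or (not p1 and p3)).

Tableau for the negation not Box (p1 or (not p1 and p3)):
1. not Box (p1 or (not p1 and p3)), u
2. not (p1 or (not p1 and p3)), v   [neg-Box-rule on 1: fresh world v, uRv]
3. not p1, v   [neg-or-rule on 2]
4. not (not p1 and p3), v   [neg-or-rule on 2]
5. not p3, v   [neg-and-rule on 4 (branches; this branch)]
Accessibility: uRu, uRv, vRv
The negation has an open branch (countermodel exists).

Not valid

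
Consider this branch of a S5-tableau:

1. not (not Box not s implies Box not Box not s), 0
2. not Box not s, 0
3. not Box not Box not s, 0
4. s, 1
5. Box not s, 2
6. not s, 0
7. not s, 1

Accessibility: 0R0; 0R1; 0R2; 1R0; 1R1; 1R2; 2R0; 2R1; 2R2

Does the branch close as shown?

Both s and not s appear at 1.

Closed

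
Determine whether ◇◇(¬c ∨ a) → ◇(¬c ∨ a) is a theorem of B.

Not valid

Tableau for the negation ¬(◇◇(¬c ∨ a) → ◇(¬c ∨ a)):
1. ¬(◇◇(¬c ∨ a) → ◇(¬c ∨ a)), w0
2. ◇◇(¬c ∨ a), w0   [¬→-rule on 1]
3. ¬◇(¬c ∨ a), w0   [¬→-rule on 1]
4. ¬(¬c ∨ a), w0   [¬◇-rule on 3 via w0Rw0]
5. c, w0   [¬∨-rule on 4]
6. ¬a, w0   [¬∨-rule on 4]
7. ◇(¬c ∨ a), w1   [◇-rule on 2: fresh world w1, w0Rw1]
8. ¬(¬c ∨ a), w1   [¬◇-rule on 3 via w0Rw1]
9. c, w1   [¬∨-rule on 8]
10. ¬a, w1   [¬∨-rule on 8]
11. ¬c ∨ a, w2   [◇-rule on 7: fresh world w2, w1Rw2]
12. a, w2   [∨-rule on 11 (branches; this branch)]
Accessibility: w0Rw0, w0Rw1, w1Rw0, w1Rw1, w1Rw2, w2Rw1, w2Rw2
The negation has an open branch (countermodel exists).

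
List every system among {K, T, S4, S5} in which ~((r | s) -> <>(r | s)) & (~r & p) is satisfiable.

T-tableau for the formula:
1. ~((r | s) -> <>(r | s)) & (~r & p), u
2. ~((r | s) -> <>(r | s)), u   [&-rule on 1]
3. ~r & p, u   [&-rule on 1]
4. r | s, u   [~->-rule on 2]
5. ~<>(r | s), u   [~->-rule on 2]
6. ~r, u   [&-rule on 3]
7. p, u   [&-rule on 3]
8. ~(r | s), u   [~<>-rule on 5 via uRu]
9. ~s, u   [~|-rule on 8]
10. s, u   [|-rule on 4 (branches; this branch)]
Accessibility: uRu
Branch closes: s and ~s both at u.
Every branch closes (one shown): unsatisfiable in T, hence also in S4, S5 (every S4/S5-frame is a T-frame).
K-tableau for the formula:
1. ~((r | s) -> <>(r | s)) & (~r & p), u
2. ~((r | s) -> <>(r | s)), u   [&-rule on 1]
3. ~r & p, u   [&-rule on 1]
4. r | s, u   [~->-rule on 2]
5. ~<>(r | s), u   [~->-rule on 2]
6. ~r, u   [&-rule on 3]
7. p, u   [&-rule on 3]
8. s, u   [|-rule on 4 (branches; this branch)]
Complete open branch: satisfiable in K.

K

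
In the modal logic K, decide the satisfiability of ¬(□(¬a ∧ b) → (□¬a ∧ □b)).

1. ¬(□(¬a ∧ b) → (□¬a ∧ □b)), 0
2. □(¬a ∧ b), 0
3. ¬(□¬a ∧ □b), 0
4. ¬□b, 0
5. ¬b, 1
6. ¬a ∧ b, 1
7. ¬a, 1
8. b, 1
Accessibility: 0R1
Branch closes: b and ¬b both at 1.
All branches of the tableau close; one closing branch shown above.

No, unsatisfiable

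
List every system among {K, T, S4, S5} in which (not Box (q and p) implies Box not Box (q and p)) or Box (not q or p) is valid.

S5

S5-tableau for the negation not ((not Box (q and p) implies Box not Box (q and p)) or Box (not q or p)):
1. not ((not Box (q and p) implies Box not Box (q and p)) or Box (not q or p)), 0
2. not (not Box (q and p) implies Box not Box (q and p)), 0
3. not Box (not q or p), 0
4. not Box (q and p), 0
5. not Box not Box (q and p), 0
6. not (not q or p), 1
7. q, 1
8. not p, 1
9. not (q and p), 2
10. not p, 2
11. Box (q and p), 3
12. q and p, 0
13. q, 0
14. p, 0
15. q and p, 1
16. p, 1
Accessibility: 0R0, 0R1, 0R2, 0R3, 1R0, 1R1, 1R2, 1R3, 2R0, 2R1, 2R2, 2R3, 3R0, 3R1, 3R2, 3R3
Branch closes: p and not p both at 1.
Every branch closes (one shown): valid in S5.
S4-tableau for the negation not ((not Box (q and p) implies Box not Box (q and p)) or Box (not q or p)):
1. not ((not Box (q and p) implies Box not Box (q and p)) or Box (not q or p)), 0
2. not (not Box (q and p) implies Box not Box (q and p)), 0
3. not Box (not q or p), 0
4. not Box (q and p), 0
5. not Box not Box (q and p), 0
6. not (not q or p), 1
7. q, 1
8. not p, 1
9. not (q and p), 2
10. not p, 2
11. Box (q and p), 3
12. q and p, 3
13. q, 3
14. p, 3
Accessibility: 0R0, 0R1, 0R2, 0R3, 1R1, 2R2, 3R3
Complete open branch: countermodel on an S4-frame, so not valid in S4, nor in K, T (the same frame is also a K-frame and a T-frame).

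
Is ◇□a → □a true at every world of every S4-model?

Tableau for the negation ¬(◇□a → □a):
1. ¬(◇□a → □a), 0
2. ◇□a, 0   [¬→-rule on 1]
3. ¬□a, 0   [¬→-rule on 1]
4. □a, 1   [◇-rule on 2: fresh world 1, 0R1]
5. a, 1   [□-rule on 4 via 1R1]
6. ¬a, 2   [¬□-rule on 3: fresh world 2, 0R2]
Accessibility: 0R0, 0R1, 0R2, 1R1, 2R2
The negation has an open branch (countermodel exists).

Not valid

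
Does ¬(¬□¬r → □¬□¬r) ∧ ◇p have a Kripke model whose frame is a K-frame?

Yes, satisfiable

1. ¬(¬□¬r → □¬□¬r) ∧ ◇p, u
2. ¬(¬□¬r → □¬□¬r), u
3. ◇p, u
4. ¬□¬r, u
5. ¬□¬□¬r, u
6. p, v
7. r, w
8. □¬r, x
Accessibility: uRv, uRw, uRx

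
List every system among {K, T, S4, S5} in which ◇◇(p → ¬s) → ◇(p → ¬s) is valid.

T-tableau for the negation ¬(◇◇(p → ¬s) → ◇(p → ¬s)):
1. ¬(◇◇(p → ¬s) → ◇(p → ¬s)), u
2. ◇◇(p → ¬s), u   [¬→-rule on 1]
3. ¬◇(p → ¬s), u   [¬→-rule on 1]
4. ¬(p → ¬s), u   [¬◇-rule on 3 via uRu]
5. p, u   [¬→-rule on 4]
6. s, u   [¬→-rule on 4]
7. ◇(p → ¬s), v   [◇-rule on 2: fresh world v, uRv]
8. ¬(p → ¬s), v   [¬◇-rule on 3 via uRv]
9. p, v   [¬→-rule on 8]
10. s, v   [¬→-rule on 8]
11. p → ¬s, w   [◇-rule on 7: fresh world w, vRw]
12. ¬s, w   [→-rule on 11 (branches; this branch)]
Accessibility: uRu, uRv, vRv, vRw, wRw
Complete open branch: countermodel on a T-frame, so not valid in T, nor in K (the same frame is also a K-frame).
S4-tableau for the negation ¬(◇◇(p → ¬s) → ◇(p → ¬s)):
1. ¬(◇◇(p → ¬s) → ◇(p → ¬s)), u
2. ◇◇(p → ¬s), u   [¬→-rule on 1]
3. ¬◇(p → ¬s), u   [¬→-rule on 1]
4. ¬(p → ¬s), u   [¬◇-rule on 3 via uRu]
5. p, u   [¬→-rule on 4]
6. s, u   [¬→-rule on 4]
7. ◇(p → ¬s), v   [◇-rule on 2: fresh world v, uRv]
8. ¬(p → ¬s), v   [¬◇-rule on 3 via uRv]
9. p, v   [¬→-rule on 8]
10. s, v   [¬→-rule on 8]
11. p → ¬s, w   [◇-rule on 7: fresh world w, vRw]
12. ¬(p → ¬s), w   [¬◇-rule on 3 via uRw]
13. p, w   [¬→-rule on 12]
14. s, w   [¬→-rule on 12]
15. ¬s, w   [→-rule on 11 (branches; this branch)]
Accessibility: uRu, uRv, uRw, vRv, vRw, wRw
Branch closes: s and ¬s both at w.
Every branch closes (one shown): valid in S4, hence also in S5 (every theorem of S4 is a theorem of S5).

S4, S5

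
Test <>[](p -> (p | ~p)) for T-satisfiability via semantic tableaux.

Satisfiable (open branch found)

1. <>[](p -> (p | ~p)), 0
2. [](p -> (p | ~p)), 1
3. p -> (p | ~p), 1
4. p | ~p, 1
5. ~p, 1
Accessibility: 0R0, 0R1, 1R1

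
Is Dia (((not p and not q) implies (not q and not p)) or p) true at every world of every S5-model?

Tableau for the negation not Dia (((not p and not q) implies (not q and not p)) or p):
1. not Dia (((not p and not q) implies (not q and not p)) or p), u
2. not (((not p and not q) implies (not q and not p)) or p), u
3. not ((not p and not q) implies (not q and not p)), u
4. not p, u
5. not p and not q, u
6. not (not q and not p), u
7. not q, u
8. p, u
Accessibility: uRu
Branch closes: p and not p both at u.
All branches of the negation close; one closing branch shown above.

Valid in S5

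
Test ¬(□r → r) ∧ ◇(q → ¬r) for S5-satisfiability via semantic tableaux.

No, unsatisfiable

1. ¬(□r → r) ∧ ◇(q → ¬r), 0
2. ¬(□r → r), 0
3. ◇(q → ¬r), 0
4. □r, 0
5. ¬r, 0
6. r, 0
Accessibility: 0R0
Branch closes: r and ¬r both at 0.
All branches of the tableau close; one closing branch shown above.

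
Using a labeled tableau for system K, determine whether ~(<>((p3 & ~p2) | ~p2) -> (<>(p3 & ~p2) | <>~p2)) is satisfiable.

Unsatisfiable

1. ~(<>((p3 & ~p2) | ~p2) -> (<>(p3 & ~p2) | <>~p2)), u
2. <>((p3 & ~p2) | ~p2), u
3. ~(<>(p3 & ~p2) | <>~p2), u
4. ~<>(p3 & ~p2), u
5. ~<>~p2, u
6. (p3 & ~p2) | ~p2, v
7. ~(p3 & ~p2), v
8. p2, v
9. p3 & ~p2, v
10. p3, v
11. ~p2, v
Accessibility: uRv
Branch closes: p2 and ~p2 both at v.
(One branch shown.) All branches close.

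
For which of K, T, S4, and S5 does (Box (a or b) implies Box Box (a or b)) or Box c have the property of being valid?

S4, S5

S4-tableau for the negation not ((Box (a or b) implies Box Box (a or b)) or Box c):
1. not ((Box (a or b) implies Box Box (a or b)) or Box c), 0
2. not (Box (a or b) implies Box Box (a or b)), 0   [neg-or-rule on 1]
3. not Box c, 0   [neg-or-rule on 1]
4. Box (a or b), 0   [neg-implies-rule on 2]
5. not Box Box (a or b), 0   [neg-implies-rule on 2]
6. a or b, 0   [Box-rule on 4 via 0R0]
7. b, 0   [or-rule on 6 (branches; this branch)]
8. not c, 1   [neg-Box-rule on 3: fresh world 1, 0R1]
9. a or b, 1   [Box-rule on 4 via 0R1]
10. b, 1   [or-rule on 9 (branches; this branch)]
11. not Box (a or b), 2   [neg-Box-rule on 5: fresh world 2, 0R2]
12. a or b, 2   [Box-rule on 4 via 0R2]
13. b, 2   [or-rule on 12 (branches; this branch)]
14. not (a or b), 3   [neg-Box-rule on 11: fresh world 3, 2R3]
15. not a, 3   [neg-or-rule on 14]
16. not b, 3   [neg-or-rule on 14]
17. a or b, 3   [Box-rule on 4 via 0R3]
18. b, 3   [or-rule on 17 (branches; this branch)]
Accessibility: 0R0, 0R1, 0R2, 0R3, 1R1, 2R2, 2R3, 3R3
Branch closes: b and not b both at 3.
Every branch closes (one shown): valid in S4, hence also in S5 (every theorem of S4 is a theorem of S5).
T-tableau for the negation not ((Box (a or b) implies Box Box (a or b)) or Box c):
1. not ((Box (a or b) implies Box Box (a or b)) or Box c), 0
2. not (Box (a or b) implies Box Box (a or b)), 0   [neg-or-rule on 1]
3. not Box c, 0   [neg-or-rule on 1]
4. Box (a or b), 0   [neg-implies-rule on 2]
5. not Box Box (a or b), 0   [neg-implies-rule on 2]
6. a or b, 0   [Box-rule on 4 via 0R0]
7. b, 0   [or-rule on 6 (branches; this branch)]
8. not c, 1   [neg-Box-rule on 3: fresh world 1, 0R1]
9. a or b, 1   [Box-rule on 4 via 0R1]
10. b, 1   [or-rule on 9 (branches; this branch)]
11. not Box (a or b), 2   [neg-Box-rule on 5: fresh world 2, 0R2]
12. a or b, 2   [Box-rule on 4 via 0R2]
13. b, 2   [or-rule on 12 (branches; this branch)]
14. not (a or b), 3   [neg-Box-rule on 11: fresh world 3, 2R3]
15. not a, 3   [neg-or-rule on 14]
16. not b, 3   [neg-or-rule on 14]
Accessibility: 0R0, 0R1, 0R2, 1R1, 2R2, 2R3, 3R3
Complete open branch: countermodel on a T-frame, so not valid in T, nor in K (the same frame is also a K-frame).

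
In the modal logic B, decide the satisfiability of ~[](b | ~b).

No, unsatisfiable

1. ~[](b | ~b), u
2. ~(b | ~b), v   [~[]-rule on 1: fresh world v, uRv]
3. ~b, v   [~|-rule on 2]
4. b, v   [~|-rule on 2]
Accessibility: uRu, uRv, vRu, vRv
Branch closes: b and ~b both at v.
All branches of the tableau close; one closing branch shown above.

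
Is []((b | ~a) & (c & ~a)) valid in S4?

Invalid (countermodel exists)

Tableau for the negation ~[]((b | ~a) & (c & ~a)):
1. ~[]((b | ~a) & (c & ~a)), w0
2. ~((b | ~a) & (c & ~a)), w1
3. ~(c & ~a), w1
4. a, w1
Accessibility: w0Rw0, w0Rw1, w1Rw1
The negation has an open branch (countermodel exists).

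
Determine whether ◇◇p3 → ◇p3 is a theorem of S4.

Valid

Tableau for the negation ¬(◇◇p3 → ◇p3):
1. ¬(◇◇p3 → ◇p3), u
2. ◇◇p3, u
3. ¬◇p3, u
4. ¬p3, u
5. ◇p3, v
6. ¬p3, v
7. p3, w
8. ¬p3, w
Accessibility: uRu, uRv, uRw, vRv, vRw, wRw
Branch closes: p3 and ¬p3 both at w.
All branches of the negation close; one closing branch shown above.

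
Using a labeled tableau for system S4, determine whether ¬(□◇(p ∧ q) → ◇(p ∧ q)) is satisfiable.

No, unsatisfiable

1. ¬(□◇(p ∧ q) → ◇(p ∧ q)), w0
2. □◇(p ∧ q), w0   [¬→-rule on 1]
3. ¬◇(p ∧ q), w0   [¬→-rule on 1]
4. ◇(p ∧ q), w0   [□-rule on 2 via w0Rw0]
5. ¬(p ∧ q), w0   [¬◇-rule on 3 via w0Rw0]
6. ¬q, w0   [¬∧-rule on 5 (branches; this branch)]
7. p ∧ q, w1   [◇-rule on 4: fresh world w1, w0Rw1]
8. p, w1   [∧-rule on 7]
9. q, w1   [∧-rule on 7]
10. ◇(p ∧ q), w1   [□-rule on 2 via w0Rw1]
11. ¬(p ∧ q), w1   [¬◇-rule on 3 via w0Rw1]
12. ¬q, w1   [¬∧-rule on 11 (branches; this branch)]
Accessibility: w0Rw0, w0Rw1, w1Rw1
Branch closes: q and ¬q both at w1.
(One branch shown.) All branches close.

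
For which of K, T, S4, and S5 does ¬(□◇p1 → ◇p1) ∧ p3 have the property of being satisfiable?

K

T-tableau for the formula:
1. ¬(□◇p1 → ◇p1) ∧ p3, w0
2. ¬(□◇p1 → ◇p1), w0
3. p3, w0
4. □◇p1, w0
5. ¬◇p1, w0
6. ◇p1, w0
7. ¬p1, w0
8. p1, w1
9. ◇p1, w1
10. ¬p1, w1
Accessibility: w0Rw0, w0Rw1, w1Rw1
Branch closes: p1 and ¬p1 both at w1.
Every branch closes (one shown): unsatisfiable in T, hence also in S4, S5 (every S4/S5-frame is a T-frame).
K-tableau for the formula:
1. ¬(□◇p1 → ◇p1) ∧ p3, w0
2. ¬(□◇p1 → ◇p1), w0
3. p3, w0
4. □◇p1, w0
5. ¬◇p1, w0
Complete open branch: satisfiable in K.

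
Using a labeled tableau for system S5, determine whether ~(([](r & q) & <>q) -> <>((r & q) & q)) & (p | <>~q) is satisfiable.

1. ~(([](r & q) & <>q) -> <>((r & q) & q)) & (p | <>~q), u
2. ~(([](r & q) & <>q) -> <>((r & q) & q)), u
3. p | <>~q, u
4. [](r & q) & <>q, u
5. ~<>((r & q) & q), u
6. [](r & q), u
7. <>q, u
8. ~((r & q) & q), u
9. r & q, u
10. r, u
11. q, u
12. <>~q, u
13. ~(r & q), u
14. ~q, u
Accessibility: uRu
Branch closes: q and ~q both at u.
(One branch shown.) All branches close.

No, unsatisfiable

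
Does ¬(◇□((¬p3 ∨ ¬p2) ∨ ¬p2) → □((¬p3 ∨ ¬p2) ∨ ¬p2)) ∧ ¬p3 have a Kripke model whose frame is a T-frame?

Satisfiable (open branch found)

1. ¬(◇□((¬p3 ∨ ¬p2) ∨ ¬p2) → □((¬p3 ∨ ¬p2) ∨ ¬p2)) ∧ ¬p3, u
2. ¬(◇□((¬p3 ∨ ¬p2) ∨ ¬p2) → □((¬p3 ∨ ¬p2) ∨ ¬p2)), u
3. ¬p3, u
4. ◇□((¬p3 ∨ ¬p2) ∨ ¬p2), u
5. ¬□((¬p3 ∨ ¬p2) ∨ ¬p2), u
6. □((¬p3 ∨ ¬p2) ∨ ¬p2), v
7. (¬p3 ∨ ¬p2) ∨ ¬p2, v
8. ¬p2, v
9. ¬((¬p3 ∨ ¬p2) ∨ ¬p2), w
10. ¬(¬p3 ∨ ¬p2), w
11. p2, w
12. p3, w
Accessibility: uRu, uRv, uRw, vRv, wRw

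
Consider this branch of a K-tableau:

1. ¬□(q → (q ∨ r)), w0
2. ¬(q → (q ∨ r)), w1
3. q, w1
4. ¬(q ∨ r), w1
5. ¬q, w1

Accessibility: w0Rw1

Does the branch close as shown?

Yes, closed

Both q and ¬q appear at w1.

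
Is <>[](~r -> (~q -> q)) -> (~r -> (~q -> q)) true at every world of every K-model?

Tableau for the negation ~(<>[](~r -> (~q -> q)) -> (~r -> (~q -> q))):
1. ~(<>[](~r -> (~q -> q)) -> (~r -> (~q -> q))), 0
2. <>[](~r -> (~q -> q)), 0   [~->-rule on 1]
3. ~(~r -> (~q -> q)), 0   [~->-rule on 1]
4. ~r, 0   [~->-rule on 3]
5. ~(~q -> q), 0   [~->-rule on 3]
6. ~q, 0   [~->-rule on 5]
7. [](~r -> (~q -> q)), 1   [<>-rule on 2: fresh world 1, 0R1]
Accessibility: 0R1
The negation has an open branch (countermodel exists).

Not valid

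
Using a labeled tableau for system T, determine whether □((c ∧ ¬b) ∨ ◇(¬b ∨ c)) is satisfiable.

Yes, satisfiable

1. □((c ∧ ¬b) ∨ ◇(¬b ∨ c)), w0
2. (c ∧ ¬b) ∨ ◇(¬b ∨ c), w0   [□-rule on 1 via w0Rw0]
3. ◇(¬b ∨ c), w0   [∨-rule on 2 (branches; this branch)]
4. ¬b ∨ c, w1   [◇-rule on 3: fresh world w1, w0Rw1]
5. (c ∧ ¬b) ∨ ◇(¬b ∨ c), w1   [□-rule on 1 via w0Rw1]
6. c, w1   [∨-rule on 4 (branches; this branch)]
7. ◇(¬b ∨ c), w1   [∨-rule on 5 (branches; this branch)]
8. ¬b ∨ c, w2   [◇-rule on 7: fresh world w2, w1Rw2]
9. c, w2   [∨-rule on 8 (branches; this branch)]
Accessibility: w0Rw0, w0Rw1, w1Rw1, w1Rw2, w2Rw2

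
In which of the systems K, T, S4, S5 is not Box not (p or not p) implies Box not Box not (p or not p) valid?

T, S4, S5

K-tableau for the negation not (not Box not (p or not p) implies Box not Box not (p or not p)):
1. not (not Box not (p or not p) implies Box not Box not (p or not p)), u
2. not Box not (p or not p), u
3. not Box not Box not (p or not p), u
4. p or not p, v
5. not p, v
6. Box not (p or not p), w
Accessibility: uRv, uRw
Complete open branch: countermodel on a K-frame, so not valid in K.
T-tableau for the negation not (not Box not (p or not p) implies Box not Box not (p or not p)):
1. not (not Box not (p or not p) implies Box not Box not (p or not p)), u
2. not Box not (p or not p), u
3. not Box not Box not (p or not p), u
4. p or not p, v
5. not p, v
6. Box not (p or not p), w
7. not (p or not p), w
8. not p, w
9. p, w
Accessibility: uRu, uRv, uRw, vRv, wRw
Branch closes: p and not p both at w.
Every branch closes (one shown): valid in T, hence also in S4, S5 (every theorem of T is a theorem of S4 and S5).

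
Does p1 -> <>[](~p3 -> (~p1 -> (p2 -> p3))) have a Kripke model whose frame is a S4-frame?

Yes, satisfiable

1. p1 -> <>[](~p3 -> (~p1 -> (p2 -> p3))), u
2. <>[](~p3 -> (~p1 -> (p2 -> p3))), u
3. [](~p3 -> (~p1 -> (p2 -> p3))), v
4. ~p3 -> (~p1 -> (p2 -> p3)), v
5. ~p1 -> (p2 -> p3), v
6. p2 -> p3, v
7. p3, v
Accessibility: uRu, uRv, vRv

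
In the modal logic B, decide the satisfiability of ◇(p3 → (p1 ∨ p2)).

1. ◇(p3 → (p1 ∨ p2)), w0
2. p3 → (p1 ∨ p2), w1   [◇-rule on 1: fresh world w1, w0Rw1]
3. p1 ∨ p2, w1   [→-rule on 2 (branches; this branch)]
4. p2, w1   [∨-rule on 3 (branches; this branch)]
Accessibility: w0Rw0, w0Rw1, w1Rw0, w1Rw1

Satisfiable (open branch found)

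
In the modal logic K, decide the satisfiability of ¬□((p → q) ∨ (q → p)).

1. ¬□((p → q) ∨ (q → p)), 0
2. ¬((p → q) ∨ (q → p)), 1
3. ¬(p → q), 1
4. ¬(q → p), 1
5. p, 1
6. ¬q, 1
7. q, 1
8. ¬p, 1
Accessibility: 0R1
Branch closes: q and ¬q both at 1.
(One branch shown.) All branches close.

Unsatisfiable (every branch closes)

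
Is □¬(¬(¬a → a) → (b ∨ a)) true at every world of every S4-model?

Tableau for the negation ¬□¬(¬(¬a → a) → (b ∨ a)):
1. ¬□¬(¬(¬a → a) → (b ∨ a)), w0
2. ¬(¬a → a) → (b ∨ a), w1
3. b ∨ a, w1
4. a, w1
Accessibility: w0Rw0, w0Rw1, w1Rw1
The negation has an open branch (countermodel exists).

Not valid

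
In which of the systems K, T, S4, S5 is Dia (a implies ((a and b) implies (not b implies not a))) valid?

T, S4, S5

K-tableau for the negation not Dia (a implies ((a and b) implies (not b implies not a))):
1. not Dia (a implies ((a and b) implies (not b implies not a))), w0
Complete open branch: countermodel on a K-frame, so not valid in K.
T-tableau for the negation not Dia (a implies ((a and b) implies (not b implies not a))):
1. not Dia (a implies ((a and b) implies (not b implies not a))), w0
2. not (a implies ((a and b) implies (not b implies not a))), w0
3. a, w0
4. not ((a and b) implies (not b implies not a)), w0
5. a and b, w0
6. not (not b implies not a), w0
7. b, w0
8. not b, w0
Accessibility: w0Rw0
Branch closes: b and not b both at w0.
Every branch closes (one shown): valid in T, hence also in S4, S5 (every theorem of T is a theorem of S4 and S5).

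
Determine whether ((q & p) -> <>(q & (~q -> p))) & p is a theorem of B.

No, not valid

Tableau for the negation ~(((q & p) -> <>(q & (~q -> p))) & p):
1. ~(((q & p) -> <>(q & (~q -> p))) & p), w0
2. ~p, w0   [~&-rule on 1 (branches; this branch)]
Accessibility: w0Rw0
The negation has an open branch (countermodel exists).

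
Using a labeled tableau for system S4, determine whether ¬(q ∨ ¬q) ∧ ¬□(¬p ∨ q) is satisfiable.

No, unsatisfiable

1. ¬(q ∨ ¬q) ∧ ¬□(¬p ∨ q), w0
2. ¬(q ∨ ¬q), w0
3. ¬□(¬p ∨ q), w0
4. ¬q, w0
5. q, w0
Accessibility: w0Rw0
Branch closes: q and ¬q both at w0.
Every branch closes; the branch above is one of them.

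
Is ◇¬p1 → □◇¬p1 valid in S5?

Valid in S5

Tableau for the negation ¬(◇¬p1 → □◇¬p1):
1. ¬(◇¬p1 → □◇¬p1), w0
2. ◇¬p1, w0
3. ¬□◇¬p1, w0
4. ¬p1, w1
5. ¬◇¬p1, w2
6. p1, w0
7. p1, w1
Accessibility: w0Rw0, w0Rw1, w0Rw2, w1Rw0, w1Rw1, w1Rw2, w2Rw0, w2Rw1, w2Rw2
Branch closes: p1 and ¬p1 both at w1.
All branches of the negation close; one closing branch shown above.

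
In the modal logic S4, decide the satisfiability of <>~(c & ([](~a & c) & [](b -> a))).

1. <>~(c & ([](~a & c) & [](b -> a))), w0
2. ~(c & ([](~a & c) & [](b -> a))), w1
3. ~([](~a & c) & [](b -> a)), w1
4. ~[](b -> a), w1
5. ~(b -> a), w2
6. b, w2
7. ~a, w2
Accessibility: w0Rw0, w0Rw1, w0Rw2, w1Rw1, w1Rw2, w2Rw2

Satisfiable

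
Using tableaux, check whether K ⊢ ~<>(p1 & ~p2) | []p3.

Tableau for the negation ~(~<>(p1 & ~p2) | []p3):
1. ~(~<>(p1 & ~p2) | []p3), u
2. <>(p1 & ~p2), u   [~|-rule on 1]
3. ~[]p3, u   [~|-rule on 1]
4. p1 & ~p2, v   [<>-rule on 2: fresh world v, uRv]
5. p1, v   [&-rule on 4]
6. ~p2, v   [&-rule on 4]
7. ~p3, w   [~[]-rule on 3: fresh world w, uRw]
Accessibility: uRv, uRw
The negation has an open branch (countermodel exists).

No, not valid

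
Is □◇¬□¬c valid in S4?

Tableau for the negation ¬□◇¬□¬c:
1. ¬□◇¬□¬c, u
2. ¬◇¬□¬c, v   [¬□-rule on 1: fresh world v, uRv]
3. □¬c, v   [¬◇-rule on 2 via vRv]
4. ¬c, v   [□-rule on 3 via vRv]
Accessibility: uRu, uRv, vRv
The negation has an open branch (countermodel exists).

Not valid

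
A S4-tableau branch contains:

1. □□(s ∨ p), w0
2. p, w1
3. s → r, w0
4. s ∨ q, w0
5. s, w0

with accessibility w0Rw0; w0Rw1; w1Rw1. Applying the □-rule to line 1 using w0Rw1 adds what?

□(s ∨ p), w1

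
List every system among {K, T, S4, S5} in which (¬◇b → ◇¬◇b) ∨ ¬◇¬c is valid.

T-tableau for the negation ¬((¬◇b → ◇¬◇b) ∨ ¬◇¬c):
1. ¬((¬◇b → ◇¬◇b) ∨ ¬◇¬c), u
2. ¬(¬◇b → ◇¬◇b), u
3. ◇¬c, u
4. ¬◇b, u
5. ¬◇¬◇b, u
6. ¬b, u
7. ◇b, u
8. ¬c, v
9. ¬b, v
10. ◇b, v
11. b, w
12. ¬b, w
Accessibility: uRu, uRv, uRw, vRv, wRw
Branch closes: b and ¬b both at w.
Every branch closes (one shown): valid in T, hence also in S4, S5 (every theorem of T is a theorem of S4 and S5).
K-tableau for the negation ¬((¬◇b → ◇¬◇b) ∨ ¬◇¬c):
1. ¬((¬◇b → ◇¬◇b) ∨ ¬◇¬c), u
2. ¬(¬◇b → ◇¬◇b), u
3. ◇¬c, u
4. ¬◇b, u
5. ¬◇¬◇b, u
6. ¬c, v
7. ¬b, v
8. ◇b, v
9. b, w
Accessibility: uRv, vRw
Complete open branch: countermodel on a K-frame, so not valid in K.

T, S4, S5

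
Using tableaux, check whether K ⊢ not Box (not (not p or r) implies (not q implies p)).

Not valid

Tableau for the negation Box (not (not p or r) implies (not q implies p)):
1. Box (not (not p or r) implies (not q implies p)), u
The negation has an open branch (countermodel exists).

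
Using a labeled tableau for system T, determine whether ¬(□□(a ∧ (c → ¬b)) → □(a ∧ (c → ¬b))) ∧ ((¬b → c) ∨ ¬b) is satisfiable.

1. ¬(□□(a ∧ (c → ¬b)) → □(a ∧ (c → ¬b))) ∧ ((¬b → c) ∨ ¬b), w0
2. ¬(□□(a ∧ (c → ¬b)) → □(a ∧ (c → ¬b))), w0
3. (¬b → c) ∨ ¬b, w0
4. □□(a ∧ (c → ¬b)), w0
5. ¬□(a ∧ (c → ¬b)), w0
6. □(a ∧ (c → ¬b)), w0
7. a ∧ (c → ¬b), w0
8. a, w0
9. c → ¬b, w0
10. ¬b → c, w0
11. ¬b, w0
12. c, w0
13. ¬(a ∧ (c → ¬b)), w1
14. □(a ∧ (c → ¬b)), w1
15. a ∧ (c → ¬b), w1
16. a, w1
17. c → ¬b, w1
18. ¬(c → ¬b), w1
19. c, w1
20. b, w1
21. ¬b, w1
Accessibility: w0Rw0, w0Rw1, w1Rw1
Branch closes: b and ¬b both at w1.
All branches of the tableau close; one closing branch shown above.

Unsatisfiable (every branch closes)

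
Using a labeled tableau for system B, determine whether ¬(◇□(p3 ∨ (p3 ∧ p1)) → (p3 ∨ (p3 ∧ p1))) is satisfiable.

1. ¬(◇□(p3 ∨ (p3 ∧ p1)) → (p3 ∨ (p3 ∧ p1))), 0
2. ◇□(p3 ∨ (p3 ∧ p1)), 0   [¬→-rule on 1]
3. ¬(p3 ∨ (p3 ∧ p1)), 0   [¬→-rule on 1]
4. ¬p3, 0   [¬∨-rule on 3]
5. ¬(p3 ∧ p1), 0   [¬∨-rule on 3]
6. ¬p1, 0   [¬∧-rule on 5 (branches; this branch)]
7. □(p3 ∨ (p3 ∧ p1)), 1   [◇-rule on 2: fresh world 1, 0R1]
8. p3 ∨ (p3 ∧ p1), 0   [□-rule on 7 via 1R0]
9. p3 ∨ (p3 ∧ p1), 1   [□-rule on 7 via 1R1]
10. p3 ∧ p1, 0   [∨-rule on 8 (branches; this branch)]
11. p3, 0   [∧-rule on 10]
12. p1, 0   [∧-rule on 10]
Accessibility: 0R0, 0R1, 1R0, 1R1
Branch closes: p3 and ¬p3 both at 0.
(One branch shown.) All branches close.

Unsatisfiable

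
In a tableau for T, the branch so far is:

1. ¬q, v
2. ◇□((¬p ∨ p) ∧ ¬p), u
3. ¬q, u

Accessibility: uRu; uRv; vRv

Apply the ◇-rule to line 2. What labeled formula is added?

a fresh world w with uRw, and □((¬p ∨ p) ∧ ¬p) at w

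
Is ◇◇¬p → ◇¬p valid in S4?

Valid

Tableau for the negation ¬(◇◇¬p → ◇¬p):
1. ¬(◇◇¬p → ◇¬p), 0
2. ◇◇¬p, 0
3. ¬◇¬p, 0
4. p, 0
5. ◇¬p, 1
6. p, 1
7. ¬p, 2
8. p, 2
Accessibility: 0R0, 0R1, 0R2, 1R1, 1R2, 2R2
Branch closes: p and ¬p both at 2.
All branches of the negation close; one closing branch shown above.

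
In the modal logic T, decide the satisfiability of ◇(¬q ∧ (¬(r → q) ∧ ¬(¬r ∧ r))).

Satisfiable

1. ◇(¬q ∧ (¬(r → q) ∧ ¬(¬r ∧ r))), w0
2. ¬q ∧ (¬(r → q) ∧ ¬(¬r ∧ r)), w1   [◇-rule on 1: fresh world w1, w0Rw1]
3. ¬q, w1   [∧-rule on 2]
4. ¬(r → q) ∧ ¬(¬r ∧ r), w1   [∧-rule on 2]
5. ¬(r → q), w1   [∧-rule on 4]
6. ¬(¬r ∧ r), w1   [∧-rule on 4]
7. r, w1   [¬→-rule on 5]
Accessibility: w0Rw0, w0Rw1, w1Rw1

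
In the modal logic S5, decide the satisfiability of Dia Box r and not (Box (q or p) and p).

1. Dia Box r and not (Box (q or p) and p), 0
2. Dia Box r, 0
3. not (Box (q or p) and p), 0
4. not p, 0
5. Box r, 1
6. r, 0
7. r, 1
Accessibility: 0R0, 0R1, 1R0, 1R1

Satisfiable (open branch found)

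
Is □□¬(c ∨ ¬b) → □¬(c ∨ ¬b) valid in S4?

Tableau for the negation ¬(□□¬(c ∨ ¬b) → □¬(c ∨ ¬b)):
1. ¬(□□¬(c ∨ ¬b) → □¬(c ∨ ¬b)), 0
2. □□¬(c ∨ ¬b), 0
3. ¬□¬(c ∨ ¬b), 0
4. □¬(c ∨ ¬b), 0
5. ¬(c ∨ ¬b), 0
6. ¬c, 0
7. b, 0
8. c ∨ ¬b, 1
9. □¬(c ∨ ¬b), 1
10. ¬(c ∨ ¬b), 1
11. ¬c, 1
12. b, 1
13. ¬b, 1
Accessibility: 0R0, 0R1, 1R1
Branch closes: b and ¬b both at 1.
All branches of the negation close; one closing branch shown above.

Valid in S4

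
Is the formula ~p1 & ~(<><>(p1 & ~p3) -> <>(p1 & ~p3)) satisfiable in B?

Yes, satisfiable

1. ~p1 & ~(<><>(p1 & ~p3) -> <>(p1 & ~p3)), w0
2. ~p1, w0
3. ~(<><>(p1 & ~p3) -> <>(p1 & ~p3)), w0
4. <><>(p1 & ~p3), w0
5. ~<>(p1 & ~p3), w0
6. ~(p1 & ~p3), w0
7. p3, w0
8. <>(p1 & ~p3), w1
9. ~(p1 & ~p3), w1
10. p3, w1
11. p1 & ~p3, w2
12. p1, w2
13. ~p3, w2
Accessibility: w0Rw0, w0Rw1, w1Rw0, w1Rw1, w1Rw2, w2Rw1, w2Rw2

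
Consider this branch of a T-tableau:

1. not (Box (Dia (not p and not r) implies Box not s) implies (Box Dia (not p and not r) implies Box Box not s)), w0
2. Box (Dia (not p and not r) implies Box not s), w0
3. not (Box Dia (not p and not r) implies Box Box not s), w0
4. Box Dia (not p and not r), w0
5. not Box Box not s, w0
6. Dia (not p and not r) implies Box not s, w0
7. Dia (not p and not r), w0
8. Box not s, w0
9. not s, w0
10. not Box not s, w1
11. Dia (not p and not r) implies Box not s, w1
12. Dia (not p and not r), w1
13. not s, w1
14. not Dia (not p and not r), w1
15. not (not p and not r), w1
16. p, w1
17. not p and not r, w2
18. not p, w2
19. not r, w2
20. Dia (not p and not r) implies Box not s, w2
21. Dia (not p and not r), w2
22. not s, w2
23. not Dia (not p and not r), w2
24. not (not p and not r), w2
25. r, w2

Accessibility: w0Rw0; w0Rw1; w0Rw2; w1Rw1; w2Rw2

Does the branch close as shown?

Both r and not r appear at w2.

Yes, closed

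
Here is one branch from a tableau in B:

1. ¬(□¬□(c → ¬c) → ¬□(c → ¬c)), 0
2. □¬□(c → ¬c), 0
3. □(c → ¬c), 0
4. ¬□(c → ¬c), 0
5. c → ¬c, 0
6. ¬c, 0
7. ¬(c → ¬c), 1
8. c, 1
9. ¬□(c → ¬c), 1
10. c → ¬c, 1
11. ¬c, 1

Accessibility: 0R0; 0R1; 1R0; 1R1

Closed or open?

Both c and ¬c appear at 1.

Yes, closed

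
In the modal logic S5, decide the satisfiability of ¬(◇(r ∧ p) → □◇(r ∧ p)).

No, unsatisfiable

1. ¬(◇(r ∧ p) → □◇(r ∧ p)), u
2. ◇(r ∧ p), u
3. ¬□◇(r ∧ p), u
4. r ∧ p, v
5. r, v
6. p, v
7. ¬◇(r ∧ p), w
8. ¬(r ∧ p), u
9. ¬(r ∧ p), v
10. ¬(r ∧ p), w
11. ¬p, u
12. ¬p, v
Accessibility: uRu, uRv, uRw, vRu, vRv, vRw, wRu, wRv, wRw
Branch closes: p and ¬p both at v.
(One branch shown.) All branches close.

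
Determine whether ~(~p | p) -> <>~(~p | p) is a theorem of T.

Tableau for the negation ~(~(~p | p) -> <>~(~p | p)):
1. ~(~(~p | p) -> <>~(~p | p)), w0
2. ~(~p | p), w0
3. ~<>~(~p | p), w0
4. p, w0
5. ~p, w0
Accessibility: w0Rw0
Branch closes: p and ~p both at w0.
Every branch of the negation's tableau closes; the branch above is one of them.

Valid in T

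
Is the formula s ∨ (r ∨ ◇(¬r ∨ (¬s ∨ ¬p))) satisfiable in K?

1. s ∨ (r ∨ ◇(¬r ∨ (¬s ∨ ¬p))), w0
2. r ∨ ◇(¬r ∨ (¬s ∨ ¬p)), w0
3. ◇(¬r ∨ (¬s ∨ ¬p)), w0
4. ¬r ∨ (¬s ∨ ¬p), w1
5. ¬s ∨ ¬p, w1
6. ¬p, w1
Accessibility: w0Rw1

Satisfiable (open branch found)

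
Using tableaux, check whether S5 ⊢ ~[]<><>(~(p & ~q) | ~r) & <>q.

Tableau for the negation ~(~[]<><>(~(p & ~q) | ~r) & <>q):
1. ~(~[]<><>(~(p & ~q) | ~r) & <>q), w0
2. ~<>q, w0   [~&-rule on 1 (branches; this branch)]
3. ~q, w0   [~<>-rule on 2 via w0Rw0]
Accessibility: w0Rw0
The negation has an open branch (countermodel exists).

Invalid (countermodel exists)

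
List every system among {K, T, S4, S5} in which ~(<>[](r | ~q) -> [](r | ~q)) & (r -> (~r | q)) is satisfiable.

S4-tableau for the formula:
1. ~(<>[](r | ~q) -> [](r | ~q)) & (r -> (~r | q)), u
2. ~(<>[](r | ~q) -> [](r | ~q)), u
3. r -> (~r | q), u
4. <>[](r | ~q), u
5. ~[](r | ~q), u
6. ~r | q, u
7. q, u
8. [](r | ~q), v
9. r | ~q, v
10. ~q, v
11. ~(r | ~q), w
12. ~r, w
13. q, w
Accessibility: uRu, uRv, uRw, vRv, wRw
Complete open branch: satisfiable in S4, hence also in K, T (this S4-model is also a K-model and a T-model).
S5-tableau for the formula:
1. ~(<>[](r | ~q) -> [](r | ~q)) & (r -> (~r | q)), u
2. ~(<>[](r | ~q) -> [](r | ~q)), u
3. r -> (~r | q), u
4. <>[](r | ~q), u
5. ~[](r | ~q), u
6. ~r | q, u
7. q, u
8. [](r | ~q), v
9. r | ~q, u
10. r | ~q, v
11. r, u
12. ~q, v
13. ~(r | ~q), w
14. ~r, w
15. q, w
16. r | ~q, w
17. ~q, w
Accessibility: uRu, uRv, uRw, vRu, vRv, vRw, wRu, wRv, wRw
Branch closes: q and ~q both at w.
Every branch closes (one shown): unsatisfiable in S5.

K, T, S4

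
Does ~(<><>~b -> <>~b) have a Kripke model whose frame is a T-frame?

Satisfiable

1. ~(<><>~b -> <>~b), w0
2. <><>~b, w0
3. ~<>~b, w0
4. b, w0
5. <>~b, w1
6. b, w1
7. ~b, w2
Accessibility: w0Rw0, w0Rw1, w1Rw1, w1Rw2, w2Rw2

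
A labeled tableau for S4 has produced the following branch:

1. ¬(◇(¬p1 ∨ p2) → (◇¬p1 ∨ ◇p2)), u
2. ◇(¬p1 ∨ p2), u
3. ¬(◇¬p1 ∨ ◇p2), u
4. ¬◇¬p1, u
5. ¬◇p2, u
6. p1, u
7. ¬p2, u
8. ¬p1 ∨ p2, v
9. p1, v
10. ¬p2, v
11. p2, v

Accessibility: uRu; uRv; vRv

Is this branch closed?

Both p2 and ¬p2 appear at v.

Closed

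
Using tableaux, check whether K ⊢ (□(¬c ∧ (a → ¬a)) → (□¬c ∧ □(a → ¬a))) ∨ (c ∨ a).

Yes, valid

Tableau for the negation ¬((□(¬c ∧ (a → ¬a)) → (□¬c ∧ □(a → ¬a))) ∨ (c ∨ a)):
1. ¬((□(¬c ∧ (a → ¬a)) → (□¬c ∧ □(a → ¬a))) ∨ (c ∨ a)), u
2. ¬(□(¬c ∧ (a → ¬a)) → (□¬c ∧ □(a → ¬a))), u
3. ¬(c ∨ a), u
4. □(¬c ∧ (a → ¬a)), u
5. ¬(□¬c ∧ □(a → ¬a)), u
6. ¬c, u
7. ¬a, u
8. ¬□(a → ¬a), u
9. ¬(a → ¬a), v
10. a, v
11. ¬c ∧ (a → ¬a), v
12. ¬c, v
13. a → ¬a, v
14. ¬a, v
Accessibility: uRv
Branch closes: a and ¬a both at v.
Every branch of the negation's tableau closes; the branch above is one of them.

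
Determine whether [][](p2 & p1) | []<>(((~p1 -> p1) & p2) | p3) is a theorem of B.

Invalid (countermodel exists)

Tableau for the negation ~([][](p2 & p1) | []<>(((~p1 -> p1) & p2) | p3)):
1. ~([][](p2 & p1) | []<>(((~p1 -> p1) & p2) | p3)), u
2. ~[][](p2 & p1), u   [~|-rule on 1]
3. ~[]<>(((~p1 -> p1) & p2) | p3), u   [~|-rule on 1]
4. ~[](p2 & p1), v   [~[]-rule on 2: fresh world v, uRv]
5. ~<>(((~p1 -> p1) & p2) | p3), w   [~[]-rule on 3: fresh world w, uRw]
6. ~(((~p1 -> p1) & p2) | p3), u   [~<>-rule on 5 via wRu]
7. ~((~p1 -> p1) & p2), u   [~|-rule on 6]
8. ~p3, u   [~|-rule on 6]
9. ~(((~p1 -> p1) & p2) | p3), w   [~<>-rule on 5 via wRw]
10. ~((~p1 -> p1) & p2), w   [~|-rule on 9]
11. ~p3, w   [~|-rule on 9]
12. ~p2, u   [~&-rule on 7 (branches; this branch)]
13. ~p2, w   [~&-rule on 10 (branches; this branch)]
14. ~(p2 & p1), x   [~[]-rule on 4: fresh world x, vRx]
15. ~p1, x   [~&-rule on 14 (branches; this branch)]
Accessibility: uRu, uRv, uRw, vRu, vRv, vRx, wRu, wRw, xRv, xRx
The negation has an open branch (countermodel exists).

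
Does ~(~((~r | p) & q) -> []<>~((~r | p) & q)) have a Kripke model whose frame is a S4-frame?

1. ~(~((~r | p) & q) -> []<>~((~r | p) & q)), u
2. ~((~r | p) & q), u   [~->-rule on 1]
3. ~[]<>~((~r | p) & q), u   [~->-rule on 1]
4. ~q, u   [~&-rule on 2 (branches; this branch)]
5. ~<>~((~r | p) & q), v   [~[]-rule on 3: fresh world v, uRv]
6. (~r | p) & q, v   [~<>-rule on 5 via vRv]
7. ~r | p, v   [&-rule on 6]
8. q, v   [&-rule on 6]
9. p, v   [|-rule on 7 (branches; this branch)]
Accessibility: uRu, uRv, vRv

Yes, satisfiable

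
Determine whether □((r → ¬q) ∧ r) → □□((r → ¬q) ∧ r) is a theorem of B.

Tableau for the negation ¬(□((r → ¬q) ∧ r) → □□((r → ¬q) ∧ r)):
1. ¬(□((r → ¬q) ∧ r) → □□((r → ¬q) ∧ r)), w0
2. □((r → ¬q) ∧ r), w0   [¬→-rule on 1]
3. ¬□□((r → ¬q) ∧ r), w0   [¬→-rule on 1]
4. (r → ¬q) ∧ r, w0   [□-rule on 2 via w0Rw0]
5. r → ¬q, w0   [∧-rule on 4]
6. r, w0   [∧-rule on 4]
7. ¬q, w0   [→-rule on 5 (branches; this branch)]
8. ¬□((r → ¬q) ∧ r), w1   [¬□-rule on 3: fresh world w1, w0Rw1]
9. (r → ¬q) ∧ r, w1   [□-rule on 2 via w0Rw1]
10. r → ¬q, w1   [∧-rule on 9]
11. r, w1   [∧-rule on 9]
12. ¬q, w1   [→-rule on 10 (branches; this branch)]
13. ¬((r → ¬q) ∧ r), w2   [¬□-rule on 8: fresh world w2, w1Rw2]
14. ¬r, w2   [¬∧-rule on 13 (branches; this branch)]
Accessibility: w0Rw0, w0Rw1, w1Rw0, w1Rw1, w1Rw2, w2Rw1, w2Rw2
The negation has an open branch (countermodel exists).

Invalid (countermodel exists)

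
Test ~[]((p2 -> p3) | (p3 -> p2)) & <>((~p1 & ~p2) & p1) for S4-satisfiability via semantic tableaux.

Unsatisfiable (every branch closes)

1. ~[]((p2 -> p3) | (p3 -> p2)) & <>((~p1 & ~p2) & p1), 0
2. ~[]((p2 -> p3) | (p3 -> p2)), 0   [&-rule on 1]
3. <>((~p1 & ~p2) & p1), 0   [&-rule on 1]
4. ~((p2 -> p3) | (p3 -> p2)), 1   [~[]-rule on 2: fresh world 1, 0R1]
5. ~(p2 -> p3), 1   [~|-rule on 4]
6. ~(p3 -> p2), 1   [~|-rule on 4]
7. p2, 1   [~->-rule on 5]
8. ~p3, 1   [~->-rule on 5]
9. p3, 1   [~->-rule on 6]
10. ~p2, 1   [~->-rule on 6]
Accessibility: 0R0, 0R1, 1R1
Branch closes: p3 and ~p3 both at 1.
(One branch shown.) All branches close.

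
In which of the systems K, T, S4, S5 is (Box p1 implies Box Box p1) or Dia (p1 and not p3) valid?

S4, S5

T-tableau for the negation not ((Box p1 implies Box Box p1) or Dia (p1 and not p3)):
1. not ((Box p1 implies Box Box p1) or Dia (p1 and not p3)), w0
2. not (Box p1 implies Box Box p1), w0
3. not Dia (p1 and not p3), w0
4. Box p1, w0
5. not Box Box p1, w0
6. not (p1 and not p3), w0
7. p1, w0
8. p3, w0
9. not Box p1, w1
10. not (p1 and not p3), w1
11. p1, w1
12. p3, w1
13. not p1, w2
Accessibility: w0Rw0, w0Rw1, w1Rw1, w1Rw2, w2Rw2
Complete open branch: countermodel on a T-frame, so not valid in T, nor in K (the same frame is also a K-frame).
S4-tableau for the negation not ((Box p1 implies Box Box p1) or Dia (p1 and not p3)):
1. not ((Box p1 implies Box Box p1) or Dia (p1 and not p3)), w0
2. not (Box p1 implies Box Box p1), w0
3. not Dia (p1 and not p3), w0
4. Box p1, w0
5. not Box Box p1, w0
6. not (p1 and not p3), w0
7. p1, w0
8. p3, w0
9. not Box p1, w1
10. not (p1 and not p3), w1
11. p1, w1
12. p3, w1
13. not p1, w2
14. not (p1 and not p3), w2
15. p1, w2
Accessibility: w0Rw0, w0Rw1, w0Rw2, w1Rw1, w1Rw2, w2Rw2
Branch closes: p1 and not p1 both at w2.
Every branch closes (one shown): valid in S4, hence also in S5 (every theorem of S4 is a theorem of S5).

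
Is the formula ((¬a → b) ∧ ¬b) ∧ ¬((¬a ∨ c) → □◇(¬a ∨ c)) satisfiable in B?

1. ((¬a → b) ∧ ¬b) ∧ ¬((¬a ∨ c) → □◇(¬a ∨ c)), 0
2. (¬a → b) ∧ ¬b, 0   [∧-rule on 1]
3. ¬((¬a ∨ c) → □◇(¬a ∨ c)), 0   [∧-rule on 1]
4. ¬a → b, 0   [∧-rule on 2]
5. ¬b, 0   [∧-rule on 2]
6. ¬a ∨ c, 0   [¬→-rule on 3]
7. ¬□◇(¬a ∨ c), 0   [¬→-rule on 3]
8. a, 0   [→-rule on 4 (branches; this branch)]
9. c, 0   [∨-rule on 6 (branches; this branch)]
10. ¬◇(¬a ∨ c), 1   [¬□-rule on 7: fresh world 1, 0R1]
11. ¬(¬a ∨ c), 0   [¬◇-rule on 10 via 1R0]
12. ¬c, 0   [¬∨-rule on 11]
Accessibility: 0R0, 0R1, 1R0, 1R1
Branch closes: c and ¬c both at 0.
All branches of the tableau close; one closing branch shown above.

Unsatisfiable (every branch closes)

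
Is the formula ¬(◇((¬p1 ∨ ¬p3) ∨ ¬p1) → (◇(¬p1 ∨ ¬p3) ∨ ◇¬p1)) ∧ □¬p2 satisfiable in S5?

1. ¬(◇((¬p1 ∨ ¬p3) ∨ ¬p1) → (◇(¬p1 ∨ ¬p3) ∨ ◇¬p1)) ∧ □¬p2, 0
2. ¬(◇((¬p1 ∨ ¬p3) ∨ ¬p1) → (◇(¬p1 ∨ ¬p3) ∨ ◇¬p1)), 0   [∧-rule on 1]
3. □¬p2, 0   [∧-rule on 1]
4. ◇((¬p1 ∨ ¬p3) ∨ ¬p1), 0   [¬→-rule on 2]
5. ¬(◇(¬p1 ∨ ¬p3) ∨ ◇¬p1), 0   [¬→-rule on 2]
6. ¬◇(¬p1 ∨ ¬p3), 0   [¬∨-rule on 5]
7. ¬◇¬p1, 0   [¬∨-rule on 5]
8. ¬p2, 0   [□-rule on 3 via 0R0]
9. ¬(¬p1 ∨ ¬p3), 0   [¬◇-rule on 6 via 0R0]
10. p1, 0   [¬∨-rule on 9]
11. p3, 0   [¬∨-rule on 9]
12. (¬p1 ∨ ¬p3) ∨ ¬p1, 1   [◇-rule on 4: fresh world 1, 0R1]
13. ¬p2, 1   [□-rule on 3 via 0R1]
14. ¬(¬p1 ∨ ¬p3), 1   [¬◇-rule on 6 via 0R1]
15. p1, 1   [¬∨-rule on 14]
16. p3, 1   [¬∨-rule on 14]
17. ¬p1 ∨ ¬p3, 1   [∨-rule on 12 (branches; this branch)]
18. ¬p3, 1   [∨-rule on 17 (branches; this branch)]
Accessibility: 0R0, 0R1, 1R0, 1R1
Branch closes: p3 and ¬p3 both at 1.
All branches of the tableau close; one closing branch shown above.

Unsatisfiable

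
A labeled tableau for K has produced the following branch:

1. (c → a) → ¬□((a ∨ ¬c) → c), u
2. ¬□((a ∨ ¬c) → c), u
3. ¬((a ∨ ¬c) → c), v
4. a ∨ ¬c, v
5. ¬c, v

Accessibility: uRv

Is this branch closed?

Not closed

No atom appears with both signs at the same world.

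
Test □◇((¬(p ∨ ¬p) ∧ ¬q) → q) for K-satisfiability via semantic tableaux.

1. □◇((¬(p ∨ ¬p) ∧ ¬q) → q), 0

Yes, satisfiable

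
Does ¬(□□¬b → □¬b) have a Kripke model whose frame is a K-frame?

1. ¬(□□¬b → □¬b), 0
2. □□¬b, 0   [¬→-rule on 1]
3. ¬□¬b, 0   [¬→-rule on 1]
4. b, 1   [¬□-rule on 3: fresh world 1, 0R1]
5. □¬b, 1   [□-rule on 2 via 0R1]
Accessibility: 0R1

Yes, satisfiable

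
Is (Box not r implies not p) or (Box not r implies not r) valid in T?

Yes, valid

Tableau for the negation not ((Box not r implies not p) or (Box not r implies not r)):
1. not ((Box not r implies not p) or (Box not r implies not r)), w0
2. not (Box not r implies not p), w0   [neg-or-rule on 1]
3. not (Box not r implies not r), w0   [neg-or-rule on 1]
4. Box not r, w0   [neg-implies-rule on 2]
5. p, w0   [neg-implies-rule on 2]
6. r, w0   [neg-implies-rule on 3]
7. not r, w0   [Box-rule on 4 via w0Rw0]
Accessibility: w0Rw0
Branch closes: r and not r both at w0.
Every branch of the negation's tableau closes; the branch above is one of them.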